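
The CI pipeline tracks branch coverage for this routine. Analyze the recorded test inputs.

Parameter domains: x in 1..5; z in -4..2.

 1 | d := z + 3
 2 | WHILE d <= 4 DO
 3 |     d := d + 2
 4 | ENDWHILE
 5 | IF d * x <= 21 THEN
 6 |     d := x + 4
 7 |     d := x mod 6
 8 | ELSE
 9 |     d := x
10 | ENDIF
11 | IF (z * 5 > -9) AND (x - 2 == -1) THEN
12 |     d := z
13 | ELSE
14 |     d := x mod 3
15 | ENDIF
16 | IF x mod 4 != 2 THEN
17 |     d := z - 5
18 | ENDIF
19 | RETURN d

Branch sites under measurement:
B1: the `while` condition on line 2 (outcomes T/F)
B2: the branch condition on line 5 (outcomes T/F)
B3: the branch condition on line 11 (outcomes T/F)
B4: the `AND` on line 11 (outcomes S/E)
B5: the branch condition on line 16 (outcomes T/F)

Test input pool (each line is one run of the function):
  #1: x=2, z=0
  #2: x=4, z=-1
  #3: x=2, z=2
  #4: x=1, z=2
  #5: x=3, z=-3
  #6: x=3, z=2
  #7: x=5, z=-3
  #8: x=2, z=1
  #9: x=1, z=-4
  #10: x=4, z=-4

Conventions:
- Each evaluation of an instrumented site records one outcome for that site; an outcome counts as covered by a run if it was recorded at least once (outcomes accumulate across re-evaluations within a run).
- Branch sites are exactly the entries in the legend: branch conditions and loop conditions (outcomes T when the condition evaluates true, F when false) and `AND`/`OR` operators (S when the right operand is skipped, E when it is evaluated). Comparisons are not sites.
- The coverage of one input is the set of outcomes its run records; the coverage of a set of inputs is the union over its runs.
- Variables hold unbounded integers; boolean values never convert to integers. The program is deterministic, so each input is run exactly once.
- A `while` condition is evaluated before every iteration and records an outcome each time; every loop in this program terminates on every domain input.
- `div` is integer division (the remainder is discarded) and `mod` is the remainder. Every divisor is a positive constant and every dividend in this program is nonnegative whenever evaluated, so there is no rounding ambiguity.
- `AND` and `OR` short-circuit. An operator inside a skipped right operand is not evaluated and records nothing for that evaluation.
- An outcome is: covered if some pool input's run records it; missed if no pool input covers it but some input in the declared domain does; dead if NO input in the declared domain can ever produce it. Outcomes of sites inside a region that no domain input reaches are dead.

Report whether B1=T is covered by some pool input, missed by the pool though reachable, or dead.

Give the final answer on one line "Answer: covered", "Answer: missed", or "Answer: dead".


B1=T is recorded by pool input(s) 1, 2, 5, 7, 8, 9, 10 -> covered
Answer: covered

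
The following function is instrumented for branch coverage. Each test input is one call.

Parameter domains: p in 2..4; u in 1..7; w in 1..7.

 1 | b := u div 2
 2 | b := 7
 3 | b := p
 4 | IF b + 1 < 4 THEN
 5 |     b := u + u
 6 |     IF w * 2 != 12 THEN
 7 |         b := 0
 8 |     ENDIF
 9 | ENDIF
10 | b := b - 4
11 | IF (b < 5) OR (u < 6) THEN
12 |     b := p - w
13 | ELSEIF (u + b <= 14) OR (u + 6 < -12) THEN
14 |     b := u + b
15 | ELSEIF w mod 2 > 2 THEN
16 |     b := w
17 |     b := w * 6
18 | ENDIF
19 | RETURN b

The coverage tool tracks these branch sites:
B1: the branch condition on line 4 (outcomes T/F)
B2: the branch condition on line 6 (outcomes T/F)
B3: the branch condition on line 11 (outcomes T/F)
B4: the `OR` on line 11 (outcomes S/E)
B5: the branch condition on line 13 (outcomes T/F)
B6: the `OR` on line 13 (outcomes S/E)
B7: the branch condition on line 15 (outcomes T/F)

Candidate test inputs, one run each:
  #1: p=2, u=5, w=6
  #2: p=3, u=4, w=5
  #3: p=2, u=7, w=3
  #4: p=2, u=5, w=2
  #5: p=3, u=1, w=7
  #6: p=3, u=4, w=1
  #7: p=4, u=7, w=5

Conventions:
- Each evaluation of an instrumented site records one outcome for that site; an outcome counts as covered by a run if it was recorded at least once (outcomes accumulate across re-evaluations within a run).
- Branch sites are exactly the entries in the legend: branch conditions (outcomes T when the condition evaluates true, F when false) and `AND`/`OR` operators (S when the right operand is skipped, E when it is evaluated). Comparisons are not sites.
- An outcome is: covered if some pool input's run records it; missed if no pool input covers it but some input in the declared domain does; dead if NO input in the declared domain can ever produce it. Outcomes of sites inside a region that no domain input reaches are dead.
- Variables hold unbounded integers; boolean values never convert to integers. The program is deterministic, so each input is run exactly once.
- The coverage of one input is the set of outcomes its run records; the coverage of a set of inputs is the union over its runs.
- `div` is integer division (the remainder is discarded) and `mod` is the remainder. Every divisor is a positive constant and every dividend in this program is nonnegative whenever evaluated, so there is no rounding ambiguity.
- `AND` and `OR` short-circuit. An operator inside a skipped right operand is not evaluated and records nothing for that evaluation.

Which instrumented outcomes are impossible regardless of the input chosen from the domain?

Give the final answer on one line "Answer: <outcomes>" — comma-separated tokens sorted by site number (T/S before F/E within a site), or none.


running all 147 domain inputs and tallying outcomes:
  B7=T: no domain input ever produces it -> dead
  reachable outcomes have witnesses, e.g. B1=T (e.g. p=2, u=1, w=1), B1=F (e.g. p=3, u=1, w=1), B2=T (e.g. p=2, u=1, w=1), B2=F (e.g. p=2, u=1, w=6)
Answer: B7=T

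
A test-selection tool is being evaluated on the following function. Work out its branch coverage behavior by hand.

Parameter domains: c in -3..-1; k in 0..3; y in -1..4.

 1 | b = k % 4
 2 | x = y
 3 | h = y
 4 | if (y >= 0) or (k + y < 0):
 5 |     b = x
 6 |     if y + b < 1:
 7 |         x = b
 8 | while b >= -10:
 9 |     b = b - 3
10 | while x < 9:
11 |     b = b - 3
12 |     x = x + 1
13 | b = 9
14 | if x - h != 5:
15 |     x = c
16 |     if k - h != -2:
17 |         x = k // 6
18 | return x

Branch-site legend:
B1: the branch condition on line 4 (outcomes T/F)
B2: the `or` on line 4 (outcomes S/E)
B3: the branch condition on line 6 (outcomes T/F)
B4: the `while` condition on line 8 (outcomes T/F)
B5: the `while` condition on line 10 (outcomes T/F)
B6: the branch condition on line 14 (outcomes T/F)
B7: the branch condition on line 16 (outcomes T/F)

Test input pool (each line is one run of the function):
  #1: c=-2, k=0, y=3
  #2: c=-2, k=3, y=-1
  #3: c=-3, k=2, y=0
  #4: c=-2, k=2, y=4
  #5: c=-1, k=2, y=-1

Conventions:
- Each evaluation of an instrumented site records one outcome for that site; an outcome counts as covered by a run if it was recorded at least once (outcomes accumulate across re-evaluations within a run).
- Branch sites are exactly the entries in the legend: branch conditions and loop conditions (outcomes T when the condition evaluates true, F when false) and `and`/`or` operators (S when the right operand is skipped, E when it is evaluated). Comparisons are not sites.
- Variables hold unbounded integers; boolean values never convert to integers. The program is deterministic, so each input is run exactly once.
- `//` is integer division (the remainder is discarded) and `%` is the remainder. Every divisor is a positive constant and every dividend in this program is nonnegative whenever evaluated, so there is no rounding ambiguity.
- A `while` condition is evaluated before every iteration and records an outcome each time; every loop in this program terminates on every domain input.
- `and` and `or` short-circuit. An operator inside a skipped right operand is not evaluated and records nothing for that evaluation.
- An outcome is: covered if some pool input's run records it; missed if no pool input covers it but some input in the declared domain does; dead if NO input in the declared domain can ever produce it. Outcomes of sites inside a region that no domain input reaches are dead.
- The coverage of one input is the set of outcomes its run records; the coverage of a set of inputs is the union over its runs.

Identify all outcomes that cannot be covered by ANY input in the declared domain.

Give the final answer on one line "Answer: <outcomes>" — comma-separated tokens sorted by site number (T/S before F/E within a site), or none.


checking every outcome against all 72 domain inputs:
  reachable outcomes have witnesses, e.g. B1=T (e.g. c=-3, k=0, y=-1), B1=F (e.g. c=-3, k=1, y=-1), B2=S (e.g. c=-3, k=0, y=0), B2=E (e.g. c=-3, k=0, y=-1)
Answer: none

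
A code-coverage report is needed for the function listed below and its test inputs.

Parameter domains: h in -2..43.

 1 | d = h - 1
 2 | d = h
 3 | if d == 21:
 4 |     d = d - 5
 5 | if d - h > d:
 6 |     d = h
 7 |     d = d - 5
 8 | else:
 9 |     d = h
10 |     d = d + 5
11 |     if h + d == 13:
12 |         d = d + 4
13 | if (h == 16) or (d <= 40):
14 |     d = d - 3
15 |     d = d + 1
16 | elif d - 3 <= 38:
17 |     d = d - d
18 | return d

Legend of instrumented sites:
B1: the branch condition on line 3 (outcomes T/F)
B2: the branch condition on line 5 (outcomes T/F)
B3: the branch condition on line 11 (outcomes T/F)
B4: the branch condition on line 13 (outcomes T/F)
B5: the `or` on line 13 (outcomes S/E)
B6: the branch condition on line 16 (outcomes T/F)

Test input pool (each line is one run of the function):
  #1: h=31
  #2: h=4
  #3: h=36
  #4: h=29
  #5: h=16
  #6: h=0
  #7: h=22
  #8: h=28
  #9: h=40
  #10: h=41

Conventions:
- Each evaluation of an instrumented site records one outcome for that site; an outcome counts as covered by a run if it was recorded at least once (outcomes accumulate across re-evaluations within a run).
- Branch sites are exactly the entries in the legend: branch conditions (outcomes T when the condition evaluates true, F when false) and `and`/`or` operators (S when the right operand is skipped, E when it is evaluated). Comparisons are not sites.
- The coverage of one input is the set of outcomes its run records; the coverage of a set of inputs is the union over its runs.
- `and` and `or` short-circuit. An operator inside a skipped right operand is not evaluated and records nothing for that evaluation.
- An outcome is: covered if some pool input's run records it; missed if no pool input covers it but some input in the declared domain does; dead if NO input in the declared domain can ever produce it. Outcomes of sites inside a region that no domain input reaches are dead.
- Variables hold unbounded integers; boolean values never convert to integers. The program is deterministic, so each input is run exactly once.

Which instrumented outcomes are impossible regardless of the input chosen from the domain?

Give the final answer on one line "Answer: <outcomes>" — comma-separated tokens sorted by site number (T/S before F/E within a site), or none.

checking every outcome against all 46 domain inputs:
  reachable outcomes have witnesses, e.g. B1=T (e.g. h=21), B1=F (e.g. h=-2), B2=T (e.g. h=-2), B2=F (e.g. h=0)

Answer: none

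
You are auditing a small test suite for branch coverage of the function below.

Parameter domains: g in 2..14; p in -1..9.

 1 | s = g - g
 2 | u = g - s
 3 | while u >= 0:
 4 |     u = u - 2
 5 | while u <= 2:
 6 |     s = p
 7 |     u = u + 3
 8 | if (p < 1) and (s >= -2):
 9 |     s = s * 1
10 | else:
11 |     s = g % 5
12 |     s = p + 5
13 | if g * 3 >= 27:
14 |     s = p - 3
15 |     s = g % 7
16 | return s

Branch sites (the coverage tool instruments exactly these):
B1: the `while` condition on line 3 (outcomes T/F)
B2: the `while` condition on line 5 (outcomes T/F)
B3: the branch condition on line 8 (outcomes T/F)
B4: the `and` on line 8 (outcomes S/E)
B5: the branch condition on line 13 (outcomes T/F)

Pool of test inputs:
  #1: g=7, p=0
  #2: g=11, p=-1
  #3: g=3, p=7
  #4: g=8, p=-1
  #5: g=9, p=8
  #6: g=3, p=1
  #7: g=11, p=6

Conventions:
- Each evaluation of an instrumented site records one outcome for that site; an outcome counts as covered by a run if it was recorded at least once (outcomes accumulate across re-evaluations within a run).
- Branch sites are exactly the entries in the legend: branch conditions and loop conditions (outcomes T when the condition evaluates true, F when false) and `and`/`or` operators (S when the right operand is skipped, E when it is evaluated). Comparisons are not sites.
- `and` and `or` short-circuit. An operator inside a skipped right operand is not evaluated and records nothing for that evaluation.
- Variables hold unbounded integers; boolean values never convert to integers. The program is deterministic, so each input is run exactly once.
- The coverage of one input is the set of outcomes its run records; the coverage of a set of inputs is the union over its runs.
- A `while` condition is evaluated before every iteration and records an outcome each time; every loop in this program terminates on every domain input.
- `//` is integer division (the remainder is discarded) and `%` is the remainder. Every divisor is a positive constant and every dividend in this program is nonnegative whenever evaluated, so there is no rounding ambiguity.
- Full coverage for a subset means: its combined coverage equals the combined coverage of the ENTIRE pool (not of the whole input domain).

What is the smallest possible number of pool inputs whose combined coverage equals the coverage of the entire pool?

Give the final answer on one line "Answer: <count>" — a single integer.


input #1 (g=7, p=0): events B1->T, B1->T, B1->T, B1->T, B1->F, B2->T, B2->T, B2->F, B4->E, B3->T, B5->F; covers B1=T, B1=F, B2=T, B2=F, B3=T, B4=E, B5=F
input #2 (g=11, p=-1): events B1->T, B1->T, B1->T, B1->T, B1->T, B1->T, B1->F, B2->T, B2->T, B2->F, B4->E, B3->T, B5->T; covers B1=T, B1=F, B2=T, B2=F, B3=T, B4=E, B5=T
input #3 (g=3, p=7): events B1->T, B1->T, B1->F, B2->T, B2->T, B2->F, B4->S, B3->F, B5->F; covers B1=T, B1=F, B2=T, B2=F, B3=F, B4=S, B5=F
input #4 (g=8, p=-1): events B1->T, B1->T, B1->T, B1->T, B1->T, B1->F, B2->T, B2->T, B2->F, B4->E, B3->T, B5->F; covers B1=T, B1=F, B2=T, B2=F, B3=T, B4=E, B5=F
input #5 (g=9, p=8): events B1->T, B1->T, B1->T, B1->T, B1->T, B1->F, B2->T, B2->T, B2->F, B4->S, B3->F, B5->T; covers B1=T, B1=F, B2=T, B2=F, B3=F, B4=S, B5=T
input #6 (g=3, p=1): events B1->T, B1->T, B1->F, B2->T, B2->T, B2->F, B4->S, B3->F, B5->F; covers B1=T, B1=F, B2=T, B2=F, B3=F, B4=S, B5=F
input #7 (g=11, p=6): events B1->T, B1->T, B1->T, B1->T, B1->T, B1->T, B1->F, B2->T, B2->T, B2->F, B4->S, B3->F, B5->T; covers B1=T, B1=F, B2=T, B2=F, B3=F, B4=S, B5=T
pool-wide coverage (10 outcomes): B1=T, B1=F, B2=T, B2=F, B3=T, B3=F, B4=S, B4=E, B5=T, B5=F
every size-1 subset falls short of the 10 outcomes (best: 7/10)
size 2: inputs {1, 5} cover all 10 outcomes, and no lexicographically smaller subset of this size does
Answer: 2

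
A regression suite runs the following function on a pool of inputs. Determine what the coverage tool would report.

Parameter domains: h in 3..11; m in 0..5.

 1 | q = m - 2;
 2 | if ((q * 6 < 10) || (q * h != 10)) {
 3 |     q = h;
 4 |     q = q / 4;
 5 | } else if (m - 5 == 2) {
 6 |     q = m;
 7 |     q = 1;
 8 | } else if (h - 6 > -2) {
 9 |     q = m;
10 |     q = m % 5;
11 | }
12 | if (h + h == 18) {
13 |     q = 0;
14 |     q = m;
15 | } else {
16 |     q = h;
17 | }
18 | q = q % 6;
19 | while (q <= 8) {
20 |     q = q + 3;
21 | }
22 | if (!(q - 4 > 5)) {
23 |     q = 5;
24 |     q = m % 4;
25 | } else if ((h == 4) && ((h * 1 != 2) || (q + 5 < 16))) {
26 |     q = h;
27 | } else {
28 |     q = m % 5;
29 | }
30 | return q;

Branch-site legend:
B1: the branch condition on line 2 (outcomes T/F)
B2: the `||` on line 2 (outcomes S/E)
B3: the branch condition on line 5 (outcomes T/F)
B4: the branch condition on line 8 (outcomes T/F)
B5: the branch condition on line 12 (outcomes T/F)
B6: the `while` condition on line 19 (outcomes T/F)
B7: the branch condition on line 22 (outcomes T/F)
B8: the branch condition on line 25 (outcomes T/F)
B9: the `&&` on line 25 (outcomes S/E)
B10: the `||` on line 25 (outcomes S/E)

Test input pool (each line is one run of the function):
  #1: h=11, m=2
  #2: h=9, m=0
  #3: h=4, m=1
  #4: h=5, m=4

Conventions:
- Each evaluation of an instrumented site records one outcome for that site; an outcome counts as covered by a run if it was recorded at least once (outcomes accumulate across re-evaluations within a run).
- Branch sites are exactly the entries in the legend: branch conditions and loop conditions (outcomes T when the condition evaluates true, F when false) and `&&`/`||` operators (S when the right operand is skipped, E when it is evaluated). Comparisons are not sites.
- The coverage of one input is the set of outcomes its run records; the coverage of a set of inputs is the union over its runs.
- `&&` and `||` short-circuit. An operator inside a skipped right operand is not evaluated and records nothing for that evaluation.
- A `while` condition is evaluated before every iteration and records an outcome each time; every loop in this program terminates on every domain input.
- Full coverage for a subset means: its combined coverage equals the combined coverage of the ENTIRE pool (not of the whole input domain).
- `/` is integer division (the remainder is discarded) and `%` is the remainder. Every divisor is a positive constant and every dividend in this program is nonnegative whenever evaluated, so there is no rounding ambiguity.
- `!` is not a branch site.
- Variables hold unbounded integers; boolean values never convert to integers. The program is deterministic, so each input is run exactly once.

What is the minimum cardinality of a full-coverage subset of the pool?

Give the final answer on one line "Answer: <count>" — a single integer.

input #1, h=11, m=2: events B2->S, B1->T, B5->F, B6->T, B6->T, B6->F, B7->F, B9->S, B8->F; outcomes B1=T, B2=S, B5=F, B6=T, B6=F, B7=F, B8=F, B9=S
input #2, h=9, m=0: events B2->S, B1->T, B5->T, B6->T, B6->T, B6->T, B6->F, B7->T; outcomes B1=T, B2=S, B5=T, B6=T, B6=F, B7=T
input #3, h=4, m=1: events B2->S, B1->T, B5->F, B6->T, B6->T, B6->F, B7->F, B9->E, B10->S, B8->T; outcomes B1=T, B2=S, B5=F, B6=T, B6=F, B7=F, B8=T, B9=E, B10=S
input #4, h=5, m=4: events B2->E, B1->F, B3->F, B4->T, B5->F, B6->T, B6->T, B6->F, B7->F, B9->S, B8->F; outcomes B1=F, B2=E, B3=F, B4=T, B5=F, B6=T, B6=F, B7=F, B8=F, B9=S
union over all inputs: B1=T, B1=F, B2=S, B2=E, B3=F, B4=T, B5=T, B5=F, B6=T, B6=F, B7=T, B7=F, B8=T, B8=F, B9=S, B9=E, B10=S (17 outcomes)
checked all size-1 subsets: none covers 17 outcomes (max 10/17)
checked all size-2 subsets: none covers 17 outcomes (max 15/17)
the canonical winner is {2, 3, 4}: size 3, full 17-outcome coverage, earliest index list among size-3 covers

Answer: 3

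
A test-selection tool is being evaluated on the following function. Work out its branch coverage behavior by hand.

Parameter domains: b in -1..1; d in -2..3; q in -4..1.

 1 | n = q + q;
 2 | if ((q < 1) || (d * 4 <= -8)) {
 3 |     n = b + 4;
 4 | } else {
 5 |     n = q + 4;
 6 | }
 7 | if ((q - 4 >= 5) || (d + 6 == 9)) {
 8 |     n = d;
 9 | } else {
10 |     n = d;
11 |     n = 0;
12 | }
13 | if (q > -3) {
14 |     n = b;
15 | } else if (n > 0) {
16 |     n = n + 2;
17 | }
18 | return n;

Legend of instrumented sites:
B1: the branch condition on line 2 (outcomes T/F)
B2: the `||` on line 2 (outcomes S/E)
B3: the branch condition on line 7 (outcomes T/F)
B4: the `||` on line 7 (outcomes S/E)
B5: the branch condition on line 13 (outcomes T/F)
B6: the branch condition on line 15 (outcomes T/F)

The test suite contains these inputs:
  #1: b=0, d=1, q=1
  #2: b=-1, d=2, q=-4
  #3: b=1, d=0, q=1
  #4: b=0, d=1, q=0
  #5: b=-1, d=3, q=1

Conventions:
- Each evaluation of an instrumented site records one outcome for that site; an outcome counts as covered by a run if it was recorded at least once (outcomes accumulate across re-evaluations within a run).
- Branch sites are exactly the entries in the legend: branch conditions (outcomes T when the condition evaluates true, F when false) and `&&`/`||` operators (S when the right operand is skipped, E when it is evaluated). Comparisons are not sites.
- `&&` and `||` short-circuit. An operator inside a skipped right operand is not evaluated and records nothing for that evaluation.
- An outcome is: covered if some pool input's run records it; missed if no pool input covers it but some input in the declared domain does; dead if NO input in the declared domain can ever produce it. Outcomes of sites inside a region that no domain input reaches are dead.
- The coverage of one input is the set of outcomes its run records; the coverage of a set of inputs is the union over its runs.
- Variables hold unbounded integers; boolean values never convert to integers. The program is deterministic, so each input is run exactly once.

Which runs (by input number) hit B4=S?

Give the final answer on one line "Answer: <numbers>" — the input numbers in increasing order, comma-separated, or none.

input #1 (b=0, d=1, q=1): does not produce B4=S
input #2 (b=-1, d=2, q=-4): does not produce B4=S
input #3 (b=1, d=0, q=1): does not produce B4=S
input #4 (b=0, d=1, q=0): does not produce B4=S
input #5 (b=-1, d=3, q=1): does not produce B4=S

Answer: none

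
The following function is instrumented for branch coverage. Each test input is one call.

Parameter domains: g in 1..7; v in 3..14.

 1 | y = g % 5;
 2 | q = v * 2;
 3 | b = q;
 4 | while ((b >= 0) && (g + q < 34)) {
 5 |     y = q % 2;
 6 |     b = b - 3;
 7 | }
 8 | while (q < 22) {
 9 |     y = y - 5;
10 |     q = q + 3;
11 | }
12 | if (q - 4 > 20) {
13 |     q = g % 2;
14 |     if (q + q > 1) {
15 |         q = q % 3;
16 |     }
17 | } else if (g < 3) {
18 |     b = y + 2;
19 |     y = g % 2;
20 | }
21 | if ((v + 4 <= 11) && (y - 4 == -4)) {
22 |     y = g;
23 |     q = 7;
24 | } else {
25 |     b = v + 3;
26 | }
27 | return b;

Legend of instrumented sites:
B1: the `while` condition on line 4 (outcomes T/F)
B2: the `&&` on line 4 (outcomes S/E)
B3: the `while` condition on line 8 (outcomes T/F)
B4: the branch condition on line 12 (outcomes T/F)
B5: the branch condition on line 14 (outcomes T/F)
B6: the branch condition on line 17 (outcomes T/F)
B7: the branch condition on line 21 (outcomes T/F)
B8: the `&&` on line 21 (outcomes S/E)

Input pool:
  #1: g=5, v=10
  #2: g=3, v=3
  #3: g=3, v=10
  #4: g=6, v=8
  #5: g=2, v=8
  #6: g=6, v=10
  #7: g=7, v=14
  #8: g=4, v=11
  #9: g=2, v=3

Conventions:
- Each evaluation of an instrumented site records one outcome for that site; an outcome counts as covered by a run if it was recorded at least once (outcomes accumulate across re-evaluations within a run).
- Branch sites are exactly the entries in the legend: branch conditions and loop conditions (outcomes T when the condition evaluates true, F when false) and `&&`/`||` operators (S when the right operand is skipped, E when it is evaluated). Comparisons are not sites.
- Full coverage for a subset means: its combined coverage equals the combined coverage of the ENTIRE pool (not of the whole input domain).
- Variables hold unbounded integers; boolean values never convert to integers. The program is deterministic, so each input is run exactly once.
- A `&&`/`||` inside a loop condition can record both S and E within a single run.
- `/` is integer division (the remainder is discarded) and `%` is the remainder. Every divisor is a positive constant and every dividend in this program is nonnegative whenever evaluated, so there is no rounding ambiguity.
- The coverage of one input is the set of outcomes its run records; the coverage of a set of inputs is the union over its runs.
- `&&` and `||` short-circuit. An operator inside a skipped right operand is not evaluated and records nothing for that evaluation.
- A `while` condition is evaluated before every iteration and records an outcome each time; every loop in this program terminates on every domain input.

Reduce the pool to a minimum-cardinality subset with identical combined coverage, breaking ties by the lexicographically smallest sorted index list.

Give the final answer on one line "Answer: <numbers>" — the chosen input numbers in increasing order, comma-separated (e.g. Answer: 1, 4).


#1 (g=5, v=10) -> B2->E, B1->T, B2->E, B1->T, B2->E, B1->T, B2->E, B1->T, B2->E, B1->T, B2->E, B1->T, B2->E, B1->T, ...; covered: B1=T, B1=F, B2=S, B2=E, B3=T, B3=F, B4=F, B6=F, B7=F, B8=S
#2 (g=3, v=3) -> B2->E, B1->T, B2->E, B1->T, B2->E, B1->T, B2->S, B1->F, B3->T, B3->T, B3->T, B3->T, B3->T, B3->T, ...; covered: B1=T, B1=F, B2=S, B2=E, B3=T, B3=F, B4=F, B6=F, B7=F, B8=E
#3 (g=3, v=10) -> B2->E, B1->T, B2->E, B1->T, B2->E, B1->T, B2->E, B1->T, B2->E, B1->T, B2->E, B1->T, B2->E, B1->T, ...; covered: B1=T, B1=F, B2=S, B2=E, B3=T, B3=F, B4=F, B6=F, B7=F, B8=S
#4 (g=6, v=8) -> B2->E, B1->T, B2->E, B1->T, B2->E, B1->T, B2->E, B1->T, B2->E, B1->T, B2->E, B1->T, B2->S, B1->F, ...; covered: B1=T, B1=F, B2=S, B2=E, B3=T, B3=F, B4=F, B6=F, B7=F, B8=S
#5 (g=2, v=8) -> B2->E, B1->T, B2->E, B1->T, B2->E, B1->T, B2->E, B1->T, B2->E, B1->T, B2->E, B1->T, B2->S, B1->F, ...; covered: B1=T, B1=F, B2=S, B2=E, B3=T, B3=F, B4=F, B6=T, B7=F, B8=S
#6 (g=6, v=10) -> B2->E, B1->T, B2->E, B1->T, B2->E, B1->T, B2->E, B1->T, B2->E, B1->T, B2->E, B1->T, B2->E, B1->T, ...; covered: B1=T, B1=F, B2=S, B2=E, B3=T, B3=F, B4=F, B6=F, B7=F, B8=S
#7 (g=7, v=14) -> B2->E, B1->F, B3->F, B4->T, B5->T, B8->S, B7->F; covered: B1=F, B2=E, B3=F, B4=T, B5=T, B7=F, B8=S
#8 (g=4, v=11) -> B2->E, B1->T, B2->E, B1->T, B2->E, B1->T, B2->E, B1->T, B2->E, B1->T, B2->E, B1->T, B2->E, B1->T, ...; covered: B1=T, B1=F, B2=S, B2=E, B3=F, B4=F, B6=F, B7=F, B8=S
#9 (g=2, v=3) -> B2->E, B1->T, B2->E, B1->T, B2->E, B1->T, B2->S, B1->F, B3->T, B3->T, B3->T, B3->T, B3->T, B3->T, ...; covered: B1=T, B1=F, B2=S, B2=E, B3=T, B3=F, B4=F, B6=T, B7=T, B8=E
pool-wide coverage (15 outcomes): B1=T, B1=F, B2=S, B2=E, B3=T, B3=F, B4=T, B4=F, B5=T, B6=T, B6=F, B7=T, B7=F, B8=S, B8=E
checked all size-1 subsets: none covers 15 outcomes (max 10/15)
checked all size-2 subsets: none covers 15 outcomes (max 14/15)
size 3: inputs {1, 7, 9} cover all 15 outcomes, and no lexicographically smaller subset of this size does
Answer: 1, 7, 9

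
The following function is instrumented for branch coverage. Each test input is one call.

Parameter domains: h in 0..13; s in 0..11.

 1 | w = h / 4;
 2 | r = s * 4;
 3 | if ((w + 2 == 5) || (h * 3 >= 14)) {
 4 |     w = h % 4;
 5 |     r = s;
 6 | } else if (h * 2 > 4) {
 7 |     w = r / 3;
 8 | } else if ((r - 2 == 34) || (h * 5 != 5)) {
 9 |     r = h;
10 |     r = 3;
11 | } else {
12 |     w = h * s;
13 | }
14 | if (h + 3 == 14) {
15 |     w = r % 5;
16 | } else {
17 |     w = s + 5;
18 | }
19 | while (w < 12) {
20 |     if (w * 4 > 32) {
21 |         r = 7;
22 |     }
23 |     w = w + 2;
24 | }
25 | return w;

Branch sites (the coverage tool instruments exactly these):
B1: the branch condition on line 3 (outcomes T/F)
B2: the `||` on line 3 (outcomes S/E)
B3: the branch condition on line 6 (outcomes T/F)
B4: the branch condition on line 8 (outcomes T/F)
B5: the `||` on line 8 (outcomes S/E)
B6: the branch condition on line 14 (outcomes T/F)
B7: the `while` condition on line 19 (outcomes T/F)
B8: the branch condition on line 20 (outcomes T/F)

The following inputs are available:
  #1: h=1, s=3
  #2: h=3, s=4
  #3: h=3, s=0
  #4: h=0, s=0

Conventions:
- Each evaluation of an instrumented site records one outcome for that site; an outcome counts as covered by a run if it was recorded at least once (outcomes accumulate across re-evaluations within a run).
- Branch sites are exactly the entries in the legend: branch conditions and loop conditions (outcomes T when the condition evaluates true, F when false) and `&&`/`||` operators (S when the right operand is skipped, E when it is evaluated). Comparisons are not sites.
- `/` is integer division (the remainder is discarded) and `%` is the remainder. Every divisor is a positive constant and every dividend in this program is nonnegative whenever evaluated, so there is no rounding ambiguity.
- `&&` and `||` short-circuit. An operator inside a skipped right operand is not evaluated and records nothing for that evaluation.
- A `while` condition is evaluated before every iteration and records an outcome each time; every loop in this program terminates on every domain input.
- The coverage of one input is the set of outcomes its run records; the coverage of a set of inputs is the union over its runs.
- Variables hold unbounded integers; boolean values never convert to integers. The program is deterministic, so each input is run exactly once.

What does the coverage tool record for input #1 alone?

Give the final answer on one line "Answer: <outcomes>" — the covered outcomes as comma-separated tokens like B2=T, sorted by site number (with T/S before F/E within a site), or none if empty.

Tracing the run of input #1 (h=1, s=3):
  B2->E, B1->F, B3->F, B5->E, B4->F, B6->F, B7->T, B8->F, B7->T, B8->T
  B7->F
collecting distinct outcomes: B1=F, B2=E, B3=F, B4=F, B5=E, B6=F, B7=T, B7=F, B8=T, B8=F

Answer: B1=F, B2=E, B3=F, B4=F, B5=E, B6=F, B7=T, B7=F, B8=T, B8=F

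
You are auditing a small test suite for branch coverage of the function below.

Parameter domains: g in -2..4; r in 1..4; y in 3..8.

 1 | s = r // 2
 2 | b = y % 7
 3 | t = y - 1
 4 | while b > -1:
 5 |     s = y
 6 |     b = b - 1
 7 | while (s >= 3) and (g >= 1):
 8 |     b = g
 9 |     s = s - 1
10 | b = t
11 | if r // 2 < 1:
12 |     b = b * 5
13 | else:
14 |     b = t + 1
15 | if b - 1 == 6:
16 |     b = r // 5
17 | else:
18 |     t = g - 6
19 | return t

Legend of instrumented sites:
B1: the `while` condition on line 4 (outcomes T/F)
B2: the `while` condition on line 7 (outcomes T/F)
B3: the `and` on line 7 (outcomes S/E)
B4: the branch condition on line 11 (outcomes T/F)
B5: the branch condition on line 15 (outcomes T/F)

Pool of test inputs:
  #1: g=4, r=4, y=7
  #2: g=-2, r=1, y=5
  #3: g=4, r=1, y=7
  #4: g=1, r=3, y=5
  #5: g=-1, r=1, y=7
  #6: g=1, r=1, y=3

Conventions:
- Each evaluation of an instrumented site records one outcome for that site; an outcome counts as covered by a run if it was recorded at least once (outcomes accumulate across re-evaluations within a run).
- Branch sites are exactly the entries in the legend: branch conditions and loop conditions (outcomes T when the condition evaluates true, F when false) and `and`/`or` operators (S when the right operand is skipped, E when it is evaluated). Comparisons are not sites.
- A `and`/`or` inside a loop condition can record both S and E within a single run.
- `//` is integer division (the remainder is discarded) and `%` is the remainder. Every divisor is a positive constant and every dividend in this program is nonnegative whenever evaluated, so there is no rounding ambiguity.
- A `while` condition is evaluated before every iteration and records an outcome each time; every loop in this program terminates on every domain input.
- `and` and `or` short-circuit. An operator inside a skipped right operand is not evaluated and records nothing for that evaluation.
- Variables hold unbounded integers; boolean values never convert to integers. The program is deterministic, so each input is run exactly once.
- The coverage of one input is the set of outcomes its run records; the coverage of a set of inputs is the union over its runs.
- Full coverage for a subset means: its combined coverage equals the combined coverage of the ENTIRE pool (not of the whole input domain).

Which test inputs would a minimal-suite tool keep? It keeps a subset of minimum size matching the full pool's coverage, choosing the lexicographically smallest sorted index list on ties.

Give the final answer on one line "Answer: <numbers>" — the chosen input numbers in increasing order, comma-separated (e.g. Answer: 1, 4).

test 1 (g=4, r=4, y=7) fires B1->T, B1->F, B3->E, B2->T, B3->E, B2->T, B3->E, B2->T, B3->E, B2->T, B3->E, B2->T, B3->S, B2->F, ...; hits B1=T, B1=F, B2=T, B2=F, B3=S, B3=E, B4=F, B5=T
test 2 (g=-2, r=1, y=5) fires B1->T, B1->T, B1->T, B1->T, B1->T, B1->T, B1->F, B3->E, B2->F, B4->T, B5->F; hits B1=T, B1=F, B2=F, B3=E, B4=T, B5=F
test 3 (g=4, r=1, y=7) fires B1->T, B1->F, B3->E, B2->T, B3->E, B2->T, B3->E, B2->T, B3->E, B2->T, B3->E, B2->T, B3->S, B2->F, ...; hits B1=T, B1=F, B2=T, B2=F, B3=S, B3=E, B4=T, B5=F
test 4 (g=1, r=3, y=5) fires B1->T, B1->T, B1->T, B1->T, B1->T, B1->T, B1->F, B3->E, B2->T, B3->E, B2->T, B3->E, B2->T, B3->S, ...; hits B1=T, B1=F, B2=T, B2=F, B3=S, B3=E, B4=F, B5=F
test 5 (g=-1, r=1, y=7) fires B1->T, B1->F, B3->E, B2->F, B4->T, B5->F; hits B1=T, B1=F, B2=F, B3=E, B4=T, B5=F
test 6 (g=1, r=1, y=3) fires B1->T, B1->T, B1->T, B1->T, B1->F, B3->E, B2->T, B3->S, B2->F, B4->T, B5->F; hits B1=T, B1=F, B2=T, B2=F, B3=S, B3=E, B4=T, B5=F
together the pool reaches 10 outcomes: B1=T, B1=F, B2=T, B2=F, B3=S, B3=E, B4=T, B4=F, B5=T, B5=F
size 1 is not enough: best union over all size-1 subsets is 8/10
inputs {1, 2} (size 2) cover everything; no size-2 subset with a lexicographically smaller index list covers all 10

Answer: 1, 2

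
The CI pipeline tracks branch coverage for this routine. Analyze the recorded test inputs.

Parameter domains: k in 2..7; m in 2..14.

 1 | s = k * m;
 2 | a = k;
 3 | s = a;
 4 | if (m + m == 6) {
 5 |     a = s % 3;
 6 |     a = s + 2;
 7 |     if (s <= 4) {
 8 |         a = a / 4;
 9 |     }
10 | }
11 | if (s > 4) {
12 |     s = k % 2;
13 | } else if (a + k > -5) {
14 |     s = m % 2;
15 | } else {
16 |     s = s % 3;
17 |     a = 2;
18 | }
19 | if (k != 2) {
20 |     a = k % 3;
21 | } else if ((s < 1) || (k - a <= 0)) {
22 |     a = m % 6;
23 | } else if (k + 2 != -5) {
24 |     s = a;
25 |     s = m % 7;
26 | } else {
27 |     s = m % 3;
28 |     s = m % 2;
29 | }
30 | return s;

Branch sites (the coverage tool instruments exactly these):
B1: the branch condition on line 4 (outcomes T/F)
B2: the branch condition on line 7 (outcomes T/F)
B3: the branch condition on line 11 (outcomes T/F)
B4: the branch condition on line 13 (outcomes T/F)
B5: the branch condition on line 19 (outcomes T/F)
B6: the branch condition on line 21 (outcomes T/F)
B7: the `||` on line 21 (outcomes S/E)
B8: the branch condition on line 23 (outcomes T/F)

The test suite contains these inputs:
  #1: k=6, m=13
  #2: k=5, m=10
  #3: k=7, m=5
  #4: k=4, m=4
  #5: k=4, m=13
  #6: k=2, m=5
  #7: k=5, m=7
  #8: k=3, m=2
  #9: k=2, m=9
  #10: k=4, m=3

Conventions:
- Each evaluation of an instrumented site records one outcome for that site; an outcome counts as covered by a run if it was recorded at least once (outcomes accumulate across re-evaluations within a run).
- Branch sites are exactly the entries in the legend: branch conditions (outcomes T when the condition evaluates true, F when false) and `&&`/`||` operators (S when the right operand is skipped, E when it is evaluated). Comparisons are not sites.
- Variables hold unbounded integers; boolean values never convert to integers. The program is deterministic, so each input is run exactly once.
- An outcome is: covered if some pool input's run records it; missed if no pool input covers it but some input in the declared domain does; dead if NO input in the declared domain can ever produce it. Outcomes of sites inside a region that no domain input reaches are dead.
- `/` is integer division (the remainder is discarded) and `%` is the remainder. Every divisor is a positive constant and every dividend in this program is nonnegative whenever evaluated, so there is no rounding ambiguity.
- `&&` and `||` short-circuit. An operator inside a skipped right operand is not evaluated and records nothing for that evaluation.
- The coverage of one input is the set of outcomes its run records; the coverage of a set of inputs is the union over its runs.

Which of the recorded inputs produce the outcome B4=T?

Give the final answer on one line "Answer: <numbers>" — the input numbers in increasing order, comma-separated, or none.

input #1 (k=6, m=13): misses B4=T
input #2 (k=5, m=10): misses B4=T
input #3 (k=7, m=5): misses B4=T
input #4 (k=4, m=4): covers B4=T
input #5 (k=4, m=13): covers B4=T
input #6 (k=2, m=5): covers B4=T
input #7 (k=5, m=7): misses B4=T
input #8 (k=3, m=2): covers B4=T
input #9 (k=2, m=9): covers B4=T
input #10 (k=4, m=3): covers B4=T

Answer: 4, 5, 6, 8, 9, 10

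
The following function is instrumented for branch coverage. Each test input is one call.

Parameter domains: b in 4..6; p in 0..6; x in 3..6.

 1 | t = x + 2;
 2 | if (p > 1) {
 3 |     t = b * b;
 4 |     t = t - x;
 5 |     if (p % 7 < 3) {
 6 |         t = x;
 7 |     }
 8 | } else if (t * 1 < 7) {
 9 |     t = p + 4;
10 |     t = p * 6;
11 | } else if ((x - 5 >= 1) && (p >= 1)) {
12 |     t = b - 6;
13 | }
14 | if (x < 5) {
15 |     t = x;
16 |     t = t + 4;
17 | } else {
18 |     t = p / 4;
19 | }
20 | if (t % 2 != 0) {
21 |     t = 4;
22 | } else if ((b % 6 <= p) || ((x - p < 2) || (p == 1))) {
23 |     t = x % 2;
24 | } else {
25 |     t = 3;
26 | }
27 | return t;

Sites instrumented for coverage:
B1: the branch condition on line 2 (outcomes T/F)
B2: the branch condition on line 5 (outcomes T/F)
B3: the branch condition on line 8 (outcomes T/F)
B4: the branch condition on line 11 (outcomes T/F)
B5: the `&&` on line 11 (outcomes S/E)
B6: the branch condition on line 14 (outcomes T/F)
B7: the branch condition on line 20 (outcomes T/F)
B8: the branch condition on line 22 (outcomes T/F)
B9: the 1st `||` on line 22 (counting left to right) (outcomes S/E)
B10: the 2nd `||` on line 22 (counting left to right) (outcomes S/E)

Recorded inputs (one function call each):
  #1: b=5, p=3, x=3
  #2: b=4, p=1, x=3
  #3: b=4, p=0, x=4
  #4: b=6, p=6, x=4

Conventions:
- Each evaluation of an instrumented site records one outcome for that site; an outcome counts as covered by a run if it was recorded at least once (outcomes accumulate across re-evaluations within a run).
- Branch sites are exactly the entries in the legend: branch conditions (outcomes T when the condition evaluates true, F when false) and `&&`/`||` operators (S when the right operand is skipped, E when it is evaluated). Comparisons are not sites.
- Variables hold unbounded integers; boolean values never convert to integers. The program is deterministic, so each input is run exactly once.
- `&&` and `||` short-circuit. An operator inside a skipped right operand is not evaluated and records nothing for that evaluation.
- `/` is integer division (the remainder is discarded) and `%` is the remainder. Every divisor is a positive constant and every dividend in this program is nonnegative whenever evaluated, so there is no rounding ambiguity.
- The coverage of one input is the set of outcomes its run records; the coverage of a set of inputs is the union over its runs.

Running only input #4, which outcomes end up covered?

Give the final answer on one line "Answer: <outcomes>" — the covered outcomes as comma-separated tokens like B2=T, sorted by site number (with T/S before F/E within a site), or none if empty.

Tracing the run of input #4 (b=6, p=6, x=4):
  B1->T, B2->F, B6->T, B7->F, B9->S, B8->T
deduplicating events, the covered set is: B1=T, B2=F, B6=T, B7=F, B8=T, B9=S

Answer: B1=T, B2=F, B6=T, B7=F, B8=T, B9=S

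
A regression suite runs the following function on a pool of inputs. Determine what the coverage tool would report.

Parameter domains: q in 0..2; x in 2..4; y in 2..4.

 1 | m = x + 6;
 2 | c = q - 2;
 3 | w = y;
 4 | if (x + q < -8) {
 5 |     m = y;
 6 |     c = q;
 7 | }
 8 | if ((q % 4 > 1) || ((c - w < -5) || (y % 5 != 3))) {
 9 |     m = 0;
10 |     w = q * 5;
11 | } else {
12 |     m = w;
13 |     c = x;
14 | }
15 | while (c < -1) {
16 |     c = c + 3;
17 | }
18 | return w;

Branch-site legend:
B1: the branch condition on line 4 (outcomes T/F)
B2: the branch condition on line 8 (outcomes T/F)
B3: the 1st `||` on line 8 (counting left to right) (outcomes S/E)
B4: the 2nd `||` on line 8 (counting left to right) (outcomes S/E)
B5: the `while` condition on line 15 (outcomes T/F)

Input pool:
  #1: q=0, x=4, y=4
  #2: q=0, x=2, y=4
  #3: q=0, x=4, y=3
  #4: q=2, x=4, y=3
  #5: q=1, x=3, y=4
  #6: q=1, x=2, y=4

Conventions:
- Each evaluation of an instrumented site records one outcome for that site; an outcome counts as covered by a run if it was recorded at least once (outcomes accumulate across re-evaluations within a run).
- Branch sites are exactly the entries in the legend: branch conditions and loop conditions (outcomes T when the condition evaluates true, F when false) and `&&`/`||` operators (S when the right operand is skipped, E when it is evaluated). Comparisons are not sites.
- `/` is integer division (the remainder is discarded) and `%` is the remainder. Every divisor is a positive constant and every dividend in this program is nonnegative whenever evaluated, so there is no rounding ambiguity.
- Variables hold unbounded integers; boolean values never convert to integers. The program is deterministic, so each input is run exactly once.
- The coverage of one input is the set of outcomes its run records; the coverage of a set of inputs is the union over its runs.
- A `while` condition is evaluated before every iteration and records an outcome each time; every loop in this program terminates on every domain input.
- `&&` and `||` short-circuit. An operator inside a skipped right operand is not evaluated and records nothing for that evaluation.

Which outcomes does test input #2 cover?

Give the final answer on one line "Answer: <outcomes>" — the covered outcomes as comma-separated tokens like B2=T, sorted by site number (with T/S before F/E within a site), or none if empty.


Simulating input #2 (q=0, x=2, y=4) step by step:
  B1->F, B3->E, B4->S, B2->T, B5->T, B5->F
distinct outcomes covered: B1=F, B2=T, B3=E, B4=S, B5=T, B5=F
Answer: B1=F, B2=T, B3=E, B4=S, B5=T, B5=F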